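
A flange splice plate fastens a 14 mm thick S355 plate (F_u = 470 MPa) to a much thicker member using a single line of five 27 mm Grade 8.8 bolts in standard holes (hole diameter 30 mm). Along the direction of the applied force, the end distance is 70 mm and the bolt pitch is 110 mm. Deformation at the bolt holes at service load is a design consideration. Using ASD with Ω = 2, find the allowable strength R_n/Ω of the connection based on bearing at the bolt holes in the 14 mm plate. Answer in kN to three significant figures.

Per bolt r_n = 1.2 l_c t F_u ≤ 2.4 d t F_u; upper limit = 2.4 × 27 × 14 × 470 / 1000 = 426.4 kN.
Edge bolt: l_c = 70 − 30/2 = 55 mm → 1.2 × 55 × 14 × 470 / 1000 = 434.3 → r_n = 426.4 kN.
Interior bolts: l_c = 110 − 30 = 80 mm → 1.2 × 80 × 14 × 470 / 1000 = 631.7 → r_n = 426.4 kN.
R_n = 1 × 426.4 + 4 × 426.4 = 2132 kN.
Allowable strength R_n/Ω = 2132 / 2 = 1070 kN.

1070 kN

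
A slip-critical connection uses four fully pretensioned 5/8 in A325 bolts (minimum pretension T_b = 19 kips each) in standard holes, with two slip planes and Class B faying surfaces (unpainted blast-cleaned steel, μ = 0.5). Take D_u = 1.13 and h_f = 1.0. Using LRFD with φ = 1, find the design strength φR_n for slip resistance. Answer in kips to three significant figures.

85.9 kips

R_n = μ · D_u · h_f · T_b · n_s · n_b = 0.5 × 1.13 × 1.0 × 19 × 2 × 4 = 85.88 kips.
Design strength φR_n = 1 × 85.88 = 85.9 kips.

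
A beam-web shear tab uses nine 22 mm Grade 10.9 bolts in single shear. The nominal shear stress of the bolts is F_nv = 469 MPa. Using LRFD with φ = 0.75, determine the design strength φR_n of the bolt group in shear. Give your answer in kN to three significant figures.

1200 kN

A_b = π × 22² / 4 = 380.1 mm².
R_n = F_nv · A_b · n · n_s = 469 × 380.1 × 9 × 1 / 1000 = 1605 kN.
Design strength φR_n = 0.75 × 1605 = 1200 kN.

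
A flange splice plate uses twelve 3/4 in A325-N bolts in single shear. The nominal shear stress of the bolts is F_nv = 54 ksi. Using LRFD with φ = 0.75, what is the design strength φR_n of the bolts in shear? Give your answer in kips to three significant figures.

215 kips

A_b = π × 0.75² / 4 = 0.4418 in².
R_n = F_nv · A_b · n · n_s = 54 × 0.4418 × 12 × 1 = 286.3 kips.
Design strength φR_n = 0.75 × 286.3 = 215 kips.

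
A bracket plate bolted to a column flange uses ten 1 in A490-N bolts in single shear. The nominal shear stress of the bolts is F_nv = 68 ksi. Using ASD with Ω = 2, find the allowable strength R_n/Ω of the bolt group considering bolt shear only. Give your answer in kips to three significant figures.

A_b = π × 1² / 4 = 0.7854 in².
R_n = F_nv · A_b · n · n_s = 68 × 0.7854 × 10 × 1 = 534.1 kips.
Allowable strength R_n/Ω = 534.1 / 2 = 267 kips.

267 kips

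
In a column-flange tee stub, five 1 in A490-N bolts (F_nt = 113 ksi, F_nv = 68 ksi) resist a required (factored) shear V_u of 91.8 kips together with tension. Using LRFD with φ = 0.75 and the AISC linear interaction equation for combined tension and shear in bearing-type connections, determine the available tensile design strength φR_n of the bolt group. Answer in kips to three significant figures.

280 kips

A_b = π·1²/4 = 0.7854 in²; f_rv = 91.8 / (5 × 0.7854) = 23.38 ksi.
F'_nt = 1.3 F_nt − (F_nt / φF_nv) f_rv = 1.3·113 − (113/(0.75·68))·23.38 = 95.1 ksi, capped at F_nt → F'_nt = 95.1 ksi.
R_n = F'_nt · A_b · n = 95.1 × 0.7854 × 5 = 373.5 kips.
Design strength φR_n = 0.75 × 373.5 = 280 kips.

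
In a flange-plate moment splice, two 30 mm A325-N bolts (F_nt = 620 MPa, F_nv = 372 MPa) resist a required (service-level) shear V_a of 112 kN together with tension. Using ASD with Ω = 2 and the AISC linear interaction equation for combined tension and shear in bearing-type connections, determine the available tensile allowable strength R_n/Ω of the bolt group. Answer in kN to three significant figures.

383 kN

A_b = π·30²/4 = 706.9 mm²; f_rv = 112 × 1000 / (2 × 706.9) = 79.22 MPa.
F'_nt = 1.3 F_nt − (Ω F_nt / F_nv) f_rv = 1.3·620 − (2·620/372)·79.22 = 541.9 MPa, capped at F_nt → F'_nt = 541.9 MPa.
R_n = F'_nt · A_b · n = 541.9 × 706.9 × 2 / 1000 = 766.1 kN.
Allowable strength R_n/Ω = 766.1 / 2 = 383 kN.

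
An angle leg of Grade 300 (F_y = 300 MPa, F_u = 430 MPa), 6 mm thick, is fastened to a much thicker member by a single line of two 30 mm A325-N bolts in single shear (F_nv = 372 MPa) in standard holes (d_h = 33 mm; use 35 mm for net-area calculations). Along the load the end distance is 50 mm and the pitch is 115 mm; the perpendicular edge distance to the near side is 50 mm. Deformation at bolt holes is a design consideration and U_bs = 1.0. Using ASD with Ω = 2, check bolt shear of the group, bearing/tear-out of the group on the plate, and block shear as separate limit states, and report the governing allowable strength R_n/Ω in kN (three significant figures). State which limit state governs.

Bolt shear: A_b = π·30²/4 = 706.9 mm²; R_n = 372 × 706.9 × 2 × 1 / 1000 = 525.9 kN → 525.9 / 2 = 263 kN.
Bearing: edge l_c = 33.5, r_n = 103.7 kN; interior l_c = 82, r_n = 185.8 kN; R_n = 103.7 + 1·185.8 = 289.5 kN → 145 kN.
Block shear: A_gv = 990, A_nv = 675, A_nt = 195 mm²; R_n = min(0.6F_uA_nv, 0.6F_yA_gv) + U_bs·F_u·A_nt = 258 kN → 129 kN.
Block shear governs: 129 kN.

129 kN (block shear governs)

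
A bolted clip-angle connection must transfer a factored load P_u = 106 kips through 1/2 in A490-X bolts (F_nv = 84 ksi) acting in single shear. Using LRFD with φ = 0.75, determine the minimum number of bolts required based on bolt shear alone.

9 bolts

A_b = π·0.5²/4 = 0.1963 in².
Per-bolt design strength φR_n = 0.75 × 84 × 0.1963 × 1 = 12.37 kips.
n ≥ 106 / 12.37 = 8.569 → use 9 bolts.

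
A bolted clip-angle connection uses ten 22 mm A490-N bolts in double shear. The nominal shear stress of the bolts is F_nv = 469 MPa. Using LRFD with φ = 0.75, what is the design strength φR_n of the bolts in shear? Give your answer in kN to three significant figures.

2670 kN

A_b = π × 22² / 4 = 380.1 mm².
R_n = F_nv · A_b · n · n_s = 469 × 380.1 × 10 × 2 / 1000 = 3566 kN.
Design strength φR_n = 0.75 × 3566 = 2670 kN.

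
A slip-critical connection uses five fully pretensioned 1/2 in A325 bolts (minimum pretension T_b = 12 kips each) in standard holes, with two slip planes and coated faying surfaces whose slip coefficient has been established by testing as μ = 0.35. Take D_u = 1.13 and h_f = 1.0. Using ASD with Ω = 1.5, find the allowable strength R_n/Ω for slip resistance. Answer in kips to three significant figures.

R_n = μ · D_u · h_f · T_b · n_s · n_b = 0.35 × 1.13 × 1.0 × 12 × 2 × 5 = 47.46 kips.
Allowable strength R_n/Ω = 47.46 / 1.5 = 31.6 kips.

31.6 kips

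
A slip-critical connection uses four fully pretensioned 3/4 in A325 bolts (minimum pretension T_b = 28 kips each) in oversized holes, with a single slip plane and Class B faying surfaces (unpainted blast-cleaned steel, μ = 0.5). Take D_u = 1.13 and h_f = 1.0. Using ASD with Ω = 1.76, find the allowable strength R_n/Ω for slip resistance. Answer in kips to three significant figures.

36 kips

R_n = μ · D_u · h_f · T_b · n_s · n_b = 0.5 × 1.13 × 1.0 × 28 × 1 × 4 = 63.28 kips.
Allowable strength R_n/Ω = 63.28 / 1.76 = 36 kips.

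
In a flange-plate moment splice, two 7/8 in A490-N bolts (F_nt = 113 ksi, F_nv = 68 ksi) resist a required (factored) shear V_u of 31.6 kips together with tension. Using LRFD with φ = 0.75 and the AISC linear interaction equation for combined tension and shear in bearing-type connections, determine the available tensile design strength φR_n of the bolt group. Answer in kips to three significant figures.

A_b = π·0.875²/4 = 0.6013 in²; f_rv = 31.6 / (2 × 0.6013) = 26.28 ksi.
F'_nt = 1.3 F_nt − (F_nt / φF_nv) f_rv = 1.3·113 − (113/(0.75·68))·26.28 = 88.68 ksi, capped at F_nt → F'_nt = 88.68 ksi.
R_n = F'_nt · A_b · n = 88.68 × 0.6013 × 2 = 106.7 kips.
Design strength φR_n = 0.75 × 106.7 = 80 kips.

80 kips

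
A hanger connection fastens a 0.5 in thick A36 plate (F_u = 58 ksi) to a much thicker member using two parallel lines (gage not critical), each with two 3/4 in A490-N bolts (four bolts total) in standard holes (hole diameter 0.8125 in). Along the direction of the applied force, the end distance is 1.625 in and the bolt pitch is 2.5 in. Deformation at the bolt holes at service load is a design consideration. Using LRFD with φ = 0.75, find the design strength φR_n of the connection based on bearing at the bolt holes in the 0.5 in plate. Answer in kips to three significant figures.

142 kips

Per bolt r_n = 1.2 l_c t F_u ≤ 2.4 d t F_u; upper limit = 2.4 × 0.75 × 0.5 × 58 = 52.2 kips.
Edge bolt: l_c = 1.625 − 0.8125/2 = 1.219 in → 1.2 × 1.219 × 0.5 × 58 = 42.41 → r_n = 42.41 kips.
Interior bolts: l_c = 2.5 − 0.8125 = 1.688 in → 1.2 × 1.688 × 0.5 × 58 = 58.72 → r_n = 52.2 kips.
R_n = 2 × 42.41 + 2 × 52.2 = 189.2 kips.
Design strength φR_n = 0.75 × 189.2 = 142 kips.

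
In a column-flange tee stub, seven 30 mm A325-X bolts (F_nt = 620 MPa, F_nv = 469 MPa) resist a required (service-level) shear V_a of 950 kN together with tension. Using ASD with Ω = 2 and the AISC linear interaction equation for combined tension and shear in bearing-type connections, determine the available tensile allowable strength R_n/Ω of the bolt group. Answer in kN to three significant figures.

738 kN

A_b = π·30²/4 = 706.9 mm²; f_rv = 950 × 1000 / (7 × 706.9) = 192 MPa.
F'_nt = 1.3 F_nt − (Ω F_nt / F_nv) f_rv = 1.3·620 − (2·620/469)·192 = 298.4 MPa, capped at F_nt → F'_nt = 298.4 MPa.
R_n = F'_nt · A_b · n = 298.4 × 706.9 × 7 / 1000 = 1476 kN.
Allowable strength R_n/Ω = 1476 / 2 = 738 kN.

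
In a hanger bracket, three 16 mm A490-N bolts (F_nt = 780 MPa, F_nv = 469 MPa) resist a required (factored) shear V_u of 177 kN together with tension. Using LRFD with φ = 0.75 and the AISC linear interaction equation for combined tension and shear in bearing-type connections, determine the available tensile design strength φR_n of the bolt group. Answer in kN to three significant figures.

164 kN

A_b = π·16²/4 = 201.1 mm²; f_rv = 177 × 1000 / (3 × 201.1) = 293.4 MPa.
F'_nt = 1.3 F_nt − (F_nt / φF_nv) f_rv = 1.3·780 − (780/(0.75·469))·293.4 = 363.3 MPa, capped at F_nt → F'_nt = 363.3 MPa.
R_n = F'_nt · A_b · n = 363.3 × 201.1 × 3 / 1000 = 219.1 kN.
Design strength φR_n = 0.75 × 219.1 = 164 kN.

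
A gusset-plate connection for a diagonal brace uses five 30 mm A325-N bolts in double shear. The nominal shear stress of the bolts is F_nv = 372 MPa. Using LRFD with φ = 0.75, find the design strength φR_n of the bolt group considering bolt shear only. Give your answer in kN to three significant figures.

A_b = π × 30² / 4 = 706.9 mm².
R_n = F_nv · A_b · n · n_s = 372 × 706.9 × 5 × 2 / 1000 = 2630 kN.
Design strength φR_n = 0.75 × 2630 = 1970 kN.

1970 kN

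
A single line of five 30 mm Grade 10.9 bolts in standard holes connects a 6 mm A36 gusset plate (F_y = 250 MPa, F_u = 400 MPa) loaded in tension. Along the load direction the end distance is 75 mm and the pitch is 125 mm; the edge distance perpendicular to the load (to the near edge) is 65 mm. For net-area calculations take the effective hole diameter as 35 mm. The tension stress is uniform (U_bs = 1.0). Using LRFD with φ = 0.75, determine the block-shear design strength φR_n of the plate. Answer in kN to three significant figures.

474 kN

Shear plane L_v = 75 + 4·125 = 575 mm; A_gv = 575 × 6 = 3450 mm².
A_nv = (575 − 4.5·35) × 6 = 2505 mm².
A_nt = (65 − 0.5·35) × 6 = 285 mm².
0.6 F_u A_nv = 601.2 kN; 0.6 F_y A_gv = 517.5 kN → shear yielding governs the shear term.
R_n = 517.5 + 1.0 × 400 × 285 / 1000 = 631.5 kN.
Design strength φR_n = 0.75 × 631.5 = 474 kN.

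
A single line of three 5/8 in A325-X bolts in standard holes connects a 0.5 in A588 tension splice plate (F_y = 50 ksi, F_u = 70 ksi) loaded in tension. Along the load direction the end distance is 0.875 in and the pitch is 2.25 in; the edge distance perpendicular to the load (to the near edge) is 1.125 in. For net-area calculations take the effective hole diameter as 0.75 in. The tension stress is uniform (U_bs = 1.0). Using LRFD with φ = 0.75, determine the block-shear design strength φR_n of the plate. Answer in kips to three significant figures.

Shear plane L_v = 0.875 + 2·2.25 = 5.375 in; A_gv = 5.375 × 0.5 = 2.688 in².
A_nv = (5.375 − 2.5·0.75) × 0.5 = 1.75 in².
A_nt = (1.125 − 0.5·0.75) × 0.5 = 0.375 in².
0.6 F_u A_nv = 73.5 kips; 0.6 F_y A_gv = 80.62 kips → shear rupture governs the shear term.
R_n = 73.5 + 1.0 × 70 × 0.375 = 99.75 kips.
Design strength φR_n = 0.75 × 99.75 = 74.8 kips.

74.8 kips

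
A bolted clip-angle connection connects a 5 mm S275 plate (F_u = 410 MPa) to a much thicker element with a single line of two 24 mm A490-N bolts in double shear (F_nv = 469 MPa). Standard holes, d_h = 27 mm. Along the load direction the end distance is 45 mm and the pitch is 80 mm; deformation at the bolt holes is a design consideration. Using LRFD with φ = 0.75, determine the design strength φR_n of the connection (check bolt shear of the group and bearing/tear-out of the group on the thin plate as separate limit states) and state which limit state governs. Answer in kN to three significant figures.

147 kN (bearing governs)

Bolt shear: A_b = π·24²/4 = 452.4 mm²; R_n = 469 × 452.4 × 2 × 2 / 1000 = 848.7 kN → 0.75 × 848.7 = 637 kN.
Bearing (1.2 l_c t F_u ≤ 2.4 d t F_u): upper limit = 2.4·24·5·410 / 1000 = 118.1 kN.
  Edge l_c = 45 − 27/2 = 31.5 → r_n = 77.49 kN; interior l_c = 80 − 27 = 53 → r_n = 118.1 kN.
  R_n,bearing = 1·77.49 + 1·118.1 = 195.6 kN → 0.75 × 195.6 = 147 kN.
Bearing governs: 147 kN.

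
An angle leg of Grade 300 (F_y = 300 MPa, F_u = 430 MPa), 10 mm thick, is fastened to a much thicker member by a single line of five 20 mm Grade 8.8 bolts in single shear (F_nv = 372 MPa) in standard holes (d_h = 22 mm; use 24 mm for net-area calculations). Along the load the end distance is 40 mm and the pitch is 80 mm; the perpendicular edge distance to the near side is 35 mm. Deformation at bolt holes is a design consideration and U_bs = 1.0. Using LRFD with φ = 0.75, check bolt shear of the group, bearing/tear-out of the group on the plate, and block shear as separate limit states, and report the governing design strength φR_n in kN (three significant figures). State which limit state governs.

438 kN (bolt shear governs)

Bolt shear: A_b = π·20²/4 = 314.2 mm²; R_n = 372 × 314.2 × 5 × 1 / 1000 = 584.3 kN → 0.75 × 584.3 = 438 kN.
Bearing: edge l_c = 29, r_n = 149.6 kN; interior l_c = 58, r_n = 206.4 kN; R_n = 149.6 + 4·206.4 = 975.2 kN → 731 kN.
Block shear: A_gv = 3600, A_nv = 2520, A_nt = 230 mm²; R_n = min(0.6F_uA_nv, 0.6F_yA_gv) + U_bs·F_u·A_nt = 746.9 kN → 560 kN.
Bolt shear governs: 438 kN.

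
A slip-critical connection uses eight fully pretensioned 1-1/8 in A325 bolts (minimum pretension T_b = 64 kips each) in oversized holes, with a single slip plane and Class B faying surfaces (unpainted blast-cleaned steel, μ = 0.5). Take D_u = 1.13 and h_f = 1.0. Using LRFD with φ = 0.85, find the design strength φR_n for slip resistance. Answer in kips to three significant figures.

246 kips

R_n = μ · D_u · h_f · T_b · n_s · n_b = 0.5 × 1.13 × 1.0 × 64 × 1 × 8 = 289.3 kips.
Design strength φR_n = 0.85 × 289.3 = 246 kips.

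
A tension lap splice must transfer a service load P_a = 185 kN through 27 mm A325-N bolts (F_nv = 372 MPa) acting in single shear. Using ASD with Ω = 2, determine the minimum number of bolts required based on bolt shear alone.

A_b = π·27²/4 = 572.6 mm².
Per-bolt allowable strength R_n/Ω = 372 × 572.6 × 1 / 1000 / 2 = 106.5 kN.
n ≥ 185 / 106.5 = 1.737 → use 2 bolts.

2 bolts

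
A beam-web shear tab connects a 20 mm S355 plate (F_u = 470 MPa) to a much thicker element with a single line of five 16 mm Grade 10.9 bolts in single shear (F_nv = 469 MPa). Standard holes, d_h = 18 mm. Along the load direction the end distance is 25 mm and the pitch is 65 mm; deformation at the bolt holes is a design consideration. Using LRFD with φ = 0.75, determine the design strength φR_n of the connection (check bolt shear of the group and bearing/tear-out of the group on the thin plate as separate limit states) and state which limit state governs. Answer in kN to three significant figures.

354 kN (bolt shear governs)

Bolt shear: A_b = π·16²/4 = 201.1 mm²; R_n = 469 × 201.1 × 5 × 1 / 1000 = 471.5 kN → 0.75 × 471.5 = 354 kN.
Bearing (1.2 l_c t F_u ≤ 2.4 d t F_u): upper limit = 2.4·16·20·470 / 1000 = 361 kN.
  Edge l_c = 25 − 18/2 = 16 → r_n = 180.5 kN; interior l_c = 65 − 18 = 47 → r_n = 361 kN.
  R_n,bearing = 1·180.5 + 4·361 = 1624 kN → 0.75 × 1624 = 1220 kN.
Bolt shear governs: 354 kN.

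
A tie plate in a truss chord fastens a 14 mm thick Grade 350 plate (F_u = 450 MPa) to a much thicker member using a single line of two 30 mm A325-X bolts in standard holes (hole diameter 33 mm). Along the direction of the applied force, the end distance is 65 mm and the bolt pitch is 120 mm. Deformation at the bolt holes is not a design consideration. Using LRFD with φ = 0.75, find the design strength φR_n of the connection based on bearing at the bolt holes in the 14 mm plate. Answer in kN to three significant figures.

769 kN

Per bolt r_n = 1.5 l_c t F_u ≤ 3.0 d t F_u; upper limit = 3.0 × 30 × 14 × 450 / 1000 = 567 kN.
Edge bolt: l_c = 65 − 33/2 = 48.5 mm → 1.5 × 48.5 × 14 × 450 / 1000 = 458.3 → r_n = 458.3 kN.
Interior bolts: l_c = 120 − 33 = 87 mm → 1.5 × 87 × 14 × 450 / 1000 = 822.1 → r_n = 567 kN.
R_n = 1 × 458.3 + 1 × 567 = 1025 kN.
Design strength φR_n = 0.75 × 1025 = 769 kN.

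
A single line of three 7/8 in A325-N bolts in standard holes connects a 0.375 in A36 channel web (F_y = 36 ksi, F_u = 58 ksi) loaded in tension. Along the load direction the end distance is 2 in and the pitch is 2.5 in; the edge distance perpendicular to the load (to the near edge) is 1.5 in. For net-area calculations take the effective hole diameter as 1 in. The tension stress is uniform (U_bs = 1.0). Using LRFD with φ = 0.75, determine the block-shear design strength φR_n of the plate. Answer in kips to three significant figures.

58.8 kips

Shear plane L_v = 2 + 2·2.5 = 7 in; A_gv = 7 × 0.375 = 2.625 in².
A_nv = (7 − 2.5·1) × 0.375 = 1.688 in².
A_nt = (1.5 − 0.5·1) × 0.375 = 0.375 in².
0.6 F_u A_nv = 58.72 kips; 0.6 F_y A_gv = 56.7 kips → shear yielding governs the shear term.
R_n = 56.7 + 1.0 × 58 × 0.375 = 78.45 kips.
Design strength φR_n = 0.75 × 78.45 = 58.8 kips.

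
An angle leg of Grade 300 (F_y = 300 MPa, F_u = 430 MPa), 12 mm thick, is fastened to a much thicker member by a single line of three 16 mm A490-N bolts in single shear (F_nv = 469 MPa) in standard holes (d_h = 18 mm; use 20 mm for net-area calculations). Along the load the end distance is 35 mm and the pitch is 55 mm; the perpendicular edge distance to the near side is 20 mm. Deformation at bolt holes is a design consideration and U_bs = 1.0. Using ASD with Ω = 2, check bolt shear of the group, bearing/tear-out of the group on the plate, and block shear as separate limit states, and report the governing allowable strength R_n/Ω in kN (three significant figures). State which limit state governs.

Bolt shear: A_b = π·16²/4 = 201.1 mm²; R_n = 469 × 201.1 × 3 × 1 / 1000 = 282.9 kN → 282.9 / 2 = 141 kN.
Bearing: edge l_c = 26, r_n = 161 kN; interior l_c = 37, r_n = 198.1 kN; R_n = 161 + 2·198.1 = 557.3 kN → 279 kN.
Block shear: A_gv = 1740, A_nv = 1140, A_nt = 120 mm²; R_n = min(0.6F_uA_nv, 0.6F_yA_gv) + U_bs·F_u·A_nt = 345.7 kN → 173 kN.
Bolt shear governs: 141 kN.

141 kN (bolt shear governs)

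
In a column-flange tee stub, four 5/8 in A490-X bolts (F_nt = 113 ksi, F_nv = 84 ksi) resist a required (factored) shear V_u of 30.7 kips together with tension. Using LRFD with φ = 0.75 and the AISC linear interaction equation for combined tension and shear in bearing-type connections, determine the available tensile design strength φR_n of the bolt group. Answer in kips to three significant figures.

93.9 kips

A_b = π·0.625²/4 = 0.3068 in²; f_rv = 30.7 / (4 × 0.3068) = 25.02 ksi.
F'_nt = 1.3 F_nt − (F_nt / φF_nv) f_rv = 1.3·113 − (113/(0.75·84))·25.02 = 102 ksi, capped at F_nt → F'_nt = 102 ksi.
R_n = F'_nt · A_b · n = 102 × 0.3068 × 4 = 125.2 kips.
Design strength φR_n = 0.75 × 125.2 = 93.9 kips.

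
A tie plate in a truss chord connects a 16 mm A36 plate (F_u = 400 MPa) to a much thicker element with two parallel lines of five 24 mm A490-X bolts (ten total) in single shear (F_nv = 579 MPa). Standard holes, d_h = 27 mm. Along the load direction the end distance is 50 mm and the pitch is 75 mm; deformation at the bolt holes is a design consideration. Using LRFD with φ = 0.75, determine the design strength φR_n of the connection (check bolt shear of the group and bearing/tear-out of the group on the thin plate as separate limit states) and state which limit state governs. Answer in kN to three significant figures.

1960 kN (bolt shear governs)

Bolt shear: A_b = π·24²/4 = 452.4 mm²; R_n = 579 × 452.4 × 10 × 1 / 1000 = 2619 kN → 0.75 × 2619 = 1960 kN.
Bearing (1.2 l_c t F_u ≤ 2.4 d t F_u): upper limit = 2.4·24·16·400 / 1000 = 368.6 kN.
  Edge l_c = 50 − 27/2 = 36.5 → r_n = 280.3 kN; interior l_c = 75 − 27 = 48 → r_n = 368.6 kN.
  R_n,bearing = 2·280.3 + 8·368.6 = 3510 kN → 0.75 × 3510 = 2630 kN.
Bolt shear governs: 1960 kN.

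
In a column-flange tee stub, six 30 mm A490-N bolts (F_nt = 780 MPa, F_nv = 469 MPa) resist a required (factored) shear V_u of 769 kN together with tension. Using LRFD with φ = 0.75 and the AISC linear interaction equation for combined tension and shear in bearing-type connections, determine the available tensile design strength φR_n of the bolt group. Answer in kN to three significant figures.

1950 kN

A_b = π·30²/4 = 706.9 mm²; f_rv = 769 × 1000 / (6 × 706.9) = 181.3 MPa.
F'_nt = 1.3 F_nt − (F_nt / φF_nv) f_rv = 1.3·780 − (780/(0.75·469))·181.3 = 611.9 MPa, capped at F_nt → F'_nt = 611.9 MPa.
R_n = F'_nt · A_b · n = 611.9 × 706.9 × 6 / 1000 = 2595 kN.
Design strength φR_n = 0.75 × 2595 = 1950 kN.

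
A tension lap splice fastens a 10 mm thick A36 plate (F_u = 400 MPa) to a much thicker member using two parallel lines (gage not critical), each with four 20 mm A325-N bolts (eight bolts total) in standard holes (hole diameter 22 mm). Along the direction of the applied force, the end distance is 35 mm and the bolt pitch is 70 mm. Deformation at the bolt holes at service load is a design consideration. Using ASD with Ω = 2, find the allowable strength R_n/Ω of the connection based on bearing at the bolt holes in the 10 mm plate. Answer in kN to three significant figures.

Per bolt r_n = 1.2 l_c t F_u ≤ 2.4 d t F_u; upper limit = 2.4 × 20 × 10 × 400 / 1000 = 192 kN.
Edge bolt: l_c = 35 − 22/2 = 24 mm → 1.2 × 24 × 10 × 400 / 1000 = 115.2 → r_n = 115.2 kN.
Interior bolts: l_c = 70 − 22 = 48 mm → 1.2 × 48 × 10 × 400 / 1000 = 230.4 → r_n = 192 kN.
R_n = 2 × 115.2 + 6 × 192 = 1382 kN.
Allowable strength R_n/Ω = 1382 / 2 = 691 kN.

691 kN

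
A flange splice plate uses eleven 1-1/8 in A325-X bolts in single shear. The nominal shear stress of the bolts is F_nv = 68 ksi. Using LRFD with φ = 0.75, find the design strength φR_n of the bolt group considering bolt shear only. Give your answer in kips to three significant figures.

A_b = π × 1.125² / 4 = 0.994 in².
R_n = F_nv · A_b · n · n_s = 68 × 0.994 × 11 × 1 = 743.5 kips.
Design strength φR_n = 0.75 × 743.5 = 558 kips.

558 kips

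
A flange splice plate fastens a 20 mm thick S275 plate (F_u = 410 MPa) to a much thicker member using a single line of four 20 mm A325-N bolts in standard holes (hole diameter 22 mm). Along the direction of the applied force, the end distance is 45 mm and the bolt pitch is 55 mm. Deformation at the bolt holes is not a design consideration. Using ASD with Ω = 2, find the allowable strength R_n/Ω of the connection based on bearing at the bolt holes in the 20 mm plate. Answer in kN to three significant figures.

Per bolt r_n = 1.5 l_c t F_u ≤ 3.0 d t F_u; upper limit = 3.0 × 20 × 20 × 410 / 1000 = 492 kN.
Edge bolt: l_c = 45 − 22/2 = 34 mm → 1.5 × 34 × 20 × 410 / 1000 = 418.2 → r_n = 418.2 kN.
Interior bolts: l_c = 55 − 22 = 33 mm → 1.5 × 33 × 20 × 410 / 1000 = 405.9 → r_n = 405.9 kN.
R_n = 1 × 418.2 + 3 × 405.9 = 1636 kN.
Allowable strength R_n/Ω = 1636 / 2 = 818 kN.

818 kN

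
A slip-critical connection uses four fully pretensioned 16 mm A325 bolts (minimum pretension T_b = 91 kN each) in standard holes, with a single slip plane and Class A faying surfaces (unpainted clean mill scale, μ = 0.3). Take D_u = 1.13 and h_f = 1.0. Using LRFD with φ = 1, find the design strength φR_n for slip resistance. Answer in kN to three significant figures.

123 kN

R_n = μ · D_u · h_f · T_b · n_s · n_b = 0.3 × 1.13 × 1.0 × 91 × 1 × 4 = 123.4 kN.
Design strength φR_n = 1 × 123.4 = 123 kN.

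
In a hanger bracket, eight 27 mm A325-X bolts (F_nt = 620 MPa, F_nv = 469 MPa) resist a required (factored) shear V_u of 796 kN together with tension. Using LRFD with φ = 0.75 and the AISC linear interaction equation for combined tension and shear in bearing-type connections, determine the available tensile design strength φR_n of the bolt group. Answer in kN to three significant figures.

1720 kN

A_b = π·27²/4 = 572.6 mm²; f_rv = 796 × 1000 / (8 × 572.6) = 173.8 MPa.
F'_nt = 1.3 F_nt − (F_nt / φF_nv) f_rv = 1.3·620 − (620/(0.75·469))·173.8 = 499.7 MPa, capped at F_nt → F'_nt = 499.7 MPa.
R_n = F'_nt · A_b · n = 499.7 × 572.6 × 8 / 1000 = 2289 kN.
Design strength φR_n = 0.75 × 2289 = 1720 kN.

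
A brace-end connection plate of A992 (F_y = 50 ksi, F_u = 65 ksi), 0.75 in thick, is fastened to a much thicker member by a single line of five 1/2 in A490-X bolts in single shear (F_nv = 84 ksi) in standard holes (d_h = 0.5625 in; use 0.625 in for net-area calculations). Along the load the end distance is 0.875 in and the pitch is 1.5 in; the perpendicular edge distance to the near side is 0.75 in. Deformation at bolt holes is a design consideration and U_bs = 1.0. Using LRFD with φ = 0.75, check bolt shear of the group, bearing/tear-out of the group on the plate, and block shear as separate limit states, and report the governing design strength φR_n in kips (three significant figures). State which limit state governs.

61.9 kips (bolt shear governs)

Bolt shear: A_b = π·0.5²/4 = 0.1963 in²; R_n = 84 × 0.1963 × 5 × 1 = 82.47 kips → 0.75 × 82.47 = 61.9 kips.
Bearing: edge l_c = 0.5938, r_n = 34.73 kips; interior l_c = 0.9375, r_n = 54.84 kips; R_n = 34.73 + 4·54.84 = 254.1 kips → 191 kips.
Block shear: A_gv = 5.156, A_nv = 3.047, A_nt = 0.3281 in²; R_n = min(0.6F_uA_nv, 0.6F_yA_gv) + U_bs·F_u·A_nt = 140.2 kips → 105 kips.
Bolt shear governs: 61.9 kips.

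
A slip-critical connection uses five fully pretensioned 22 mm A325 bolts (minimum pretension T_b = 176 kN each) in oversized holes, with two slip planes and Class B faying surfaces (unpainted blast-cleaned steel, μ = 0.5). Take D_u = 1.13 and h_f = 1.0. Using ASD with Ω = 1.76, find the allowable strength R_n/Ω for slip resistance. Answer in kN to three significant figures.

R_n = μ · D_u · h_f · T_b · n_s · n_b = 0.5 × 1.13 × 1.0 × 176 × 2 × 5 = 994.4 kN.
Allowable strength R_n/Ω = 994.4 / 1.76 = 565 kN.

565 kN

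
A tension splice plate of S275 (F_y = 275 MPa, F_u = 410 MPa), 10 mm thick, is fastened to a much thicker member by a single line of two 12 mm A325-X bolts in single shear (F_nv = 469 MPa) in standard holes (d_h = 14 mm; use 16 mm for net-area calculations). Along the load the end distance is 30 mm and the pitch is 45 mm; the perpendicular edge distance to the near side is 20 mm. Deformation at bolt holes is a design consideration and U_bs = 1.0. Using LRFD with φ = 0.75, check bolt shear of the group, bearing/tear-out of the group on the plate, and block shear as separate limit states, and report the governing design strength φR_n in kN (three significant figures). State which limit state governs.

79.6 kN (bolt shear governs)

Bolt shear: A_b = π·12²/4 = 113.1 mm²; R_n = 469 × 113.1 × 2 × 1 / 1000 = 106.1 kN → 0.75 × 106.1 = 79.6 kN.
Bearing: edge l_c = 23, r_n = 113.2 kN; interior l_c = 31, r_n = 118.1 kN; R_n = 113.2 + 1·118.1 = 231.2 kN → 173 kN.
Block shear: A_gv = 750, A_nv = 510, A_nt = 120 mm²; R_n = min(0.6F_uA_nv, 0.6F_yA_gv) + U_bs·F_u·A_nt = 173 kN → 130 kN.
Bolt shear governs: 79.6 kN.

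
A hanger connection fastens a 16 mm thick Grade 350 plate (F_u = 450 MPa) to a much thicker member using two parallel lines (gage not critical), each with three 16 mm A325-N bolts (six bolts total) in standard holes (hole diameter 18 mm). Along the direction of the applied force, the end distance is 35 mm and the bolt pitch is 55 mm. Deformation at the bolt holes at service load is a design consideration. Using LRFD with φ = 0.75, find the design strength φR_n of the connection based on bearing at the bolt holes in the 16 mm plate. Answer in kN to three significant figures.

1170 kN

Per bolt r_n = 1.2 l_c t F_u ≤ 2.4 d t F_u; upper limit = 2.4 × 16 × 16 × 450 / 1000 = 276.5 kN.
Edge bolt: l_c = 35 − 18/2 = 26 mm → 1.2 × 26 × 16 × 450 / 1000 = 224.6 → r_n = 224.6 kN.
Interior bolts: l_c = 55 − 18 = 37 mm → 1.2 × 37 × 16 × 450 / 1000 = 319.7 → r_n = 276.5 kN.
R_n = 2 × 224.6 + 4 × 276.5 = 1555 kN.
Design strength φR_n = 0.75 × 1555 = 1170 kN.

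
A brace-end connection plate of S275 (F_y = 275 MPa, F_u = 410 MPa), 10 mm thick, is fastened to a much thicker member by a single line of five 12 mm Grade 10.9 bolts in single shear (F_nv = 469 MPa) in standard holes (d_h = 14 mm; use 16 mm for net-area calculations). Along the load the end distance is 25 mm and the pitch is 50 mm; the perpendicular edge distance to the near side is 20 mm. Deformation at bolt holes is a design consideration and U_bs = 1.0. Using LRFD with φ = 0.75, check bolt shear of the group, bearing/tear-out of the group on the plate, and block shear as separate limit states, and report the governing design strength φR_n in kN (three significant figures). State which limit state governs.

Bolt shear: A_b = π·12²/4 = 113.1 mm²; R_n = 469 × 113.1 × 5 × 1 / 1000 = 265.2 kN → 0.75 × 265.2 = 199 kN.
Bearing: edge l_c = 18, r_n = 88.56 kN; interior l_c = 36, r_n = 118.1 kN; R_n = 88.56 + 4·118.1 = 560.9 kN → 421 kN.
Block shear: A_gv = 2250, A_nv = 1530, A_nt = 120 mm²; R_n = min(0.6F_uA_nv, 0.6F_yA_gv) + U_bs·F_u·A_nt = 420.4 kN → 315 kN.
Bolt shear governs: 199 kN.

199 kN (bolt shear governs)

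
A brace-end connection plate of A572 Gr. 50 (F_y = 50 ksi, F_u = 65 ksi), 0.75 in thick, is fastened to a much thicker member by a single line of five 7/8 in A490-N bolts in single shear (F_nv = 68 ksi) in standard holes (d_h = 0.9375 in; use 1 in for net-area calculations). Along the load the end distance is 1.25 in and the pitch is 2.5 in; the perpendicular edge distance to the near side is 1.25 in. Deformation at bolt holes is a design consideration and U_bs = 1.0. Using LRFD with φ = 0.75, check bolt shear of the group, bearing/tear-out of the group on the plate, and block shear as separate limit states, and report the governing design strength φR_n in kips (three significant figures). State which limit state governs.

153 kips (bolt shear governs)

Bolt shear: A_b = π·0.875²/4 = 0.6013 in²; R_n = 68 × 0.6013 × 5 × 1 = 204.4 kips → 0.75 × 204.4 = 153 kips.
Bearing: edge l_c = 0.7812, r_n = 45.7 kips; interior l_c = 1.562, r_n = 91.41 kips; R_n = 45.7 + 4·91.41 = 411.3 kips → 308 kips.
Block shear: A_gv = 8.438, A_nv = 5.062, A_nt = 0.5625 in²; R_n = min(0.6F_uA_nv, 0.6F_yA_gv) + U_bs·F_u·A_nt = 234 kips → 176 kips.
Bolt shear governs: 153 kips.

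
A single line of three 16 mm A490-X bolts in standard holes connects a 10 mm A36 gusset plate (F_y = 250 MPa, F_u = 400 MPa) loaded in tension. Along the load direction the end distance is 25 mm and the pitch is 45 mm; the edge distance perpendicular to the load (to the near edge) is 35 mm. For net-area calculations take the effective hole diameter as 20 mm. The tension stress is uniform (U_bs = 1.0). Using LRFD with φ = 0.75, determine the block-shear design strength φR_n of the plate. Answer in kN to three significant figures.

Shear plane L_v = 25 + 2·45 = 115 mm; A_gv = 115 × 10 = 1150 mm².
A_nv = (115 − 2.5·20) × 10 = 650 mm².
A_nt = (35 − 0.5·20) × 10 = 250 mm².
0.6 F_u A_nv = 156 kN; 0.6 F_y A_gv = 172.5 kN → shear rupture governs the shear term.
R_n = 156 + 1.0 × 400 × 250 / 1000 = 256 kN.
Design strength φR_n = 0.75 × 256 = 192 kN.

192 kN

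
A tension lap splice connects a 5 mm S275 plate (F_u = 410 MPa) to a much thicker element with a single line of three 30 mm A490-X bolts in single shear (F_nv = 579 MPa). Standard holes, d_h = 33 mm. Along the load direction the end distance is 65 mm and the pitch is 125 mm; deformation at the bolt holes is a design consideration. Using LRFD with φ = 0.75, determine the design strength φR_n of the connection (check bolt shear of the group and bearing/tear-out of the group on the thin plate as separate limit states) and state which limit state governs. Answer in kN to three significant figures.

311 kN (bearing governs)

Bolt shear: A_b = π·30²/4 = 706.9 mm²; R_n = 579 × 706.9 × 3 × 1 / 1000 = 1228 kN → 0.75 × 1228 = 921 kN.
Bearing (1.2 l_c t F_u ≤ 2.4 d t F_u): upper limit = 2.4·30·5·410 / 1000 = 147.6 kN.
  Edge l_c = 65 − 33/2 = 48.5 → r_n = 119.3 kN; interior l_c = 125 − 33 = 92 → r_n = 147.6 kN.
  R_n,bearing = 1·119.3 + 2·147.6 = 414.5 kN → 0.75 × 414.5 = 311 kN.
Bearing governs: 311 kN.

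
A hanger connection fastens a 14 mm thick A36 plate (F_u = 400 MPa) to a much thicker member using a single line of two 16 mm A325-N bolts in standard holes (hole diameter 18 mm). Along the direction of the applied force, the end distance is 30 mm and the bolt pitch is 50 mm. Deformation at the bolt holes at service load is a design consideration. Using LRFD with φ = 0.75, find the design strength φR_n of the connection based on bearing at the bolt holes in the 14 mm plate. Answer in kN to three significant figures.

Per bolt r_n = 1.2 l_c t F_u ≤ 2.4 d t F_u; upper limit = 2.4 × 16 × 14 × 400 / 1000 = 215 kN.
Edge bolt: l_c = 30 − 18/2 = 21 mm → 1.2 × 21 × 14 × 400 / 1000 = 141.1 → r_n = 141.1 kN.
Interior bolts: l_c = 50 − 18 = 32 mm → 1.2 × 32 × 14 × 400 / 1000 = 215 → r_n = 215 kN.
R_n = 1 × 141.1 + 1 × 215 = 356.2 kN.
Design strength φR_n = 0.75 × 356.2 = 267 kN.

267 kN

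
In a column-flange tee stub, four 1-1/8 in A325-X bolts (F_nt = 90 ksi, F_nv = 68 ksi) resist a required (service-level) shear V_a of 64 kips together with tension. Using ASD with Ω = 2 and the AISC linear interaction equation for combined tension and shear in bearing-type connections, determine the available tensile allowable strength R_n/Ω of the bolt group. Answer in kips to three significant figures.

148 kips

A_b = π·1.125²/4 = 0.994 in²; f_rv = 64 / (4 × 0.994) = 16.1 ksi.
F'_nt = 1.3 F_nt − (Ω F_nt / F_nv) f_rv = 1.3·90 − (2·90/68)·16.1 = 74.39 ksi, capped at F_nt → F'_nt = 74.39 ksi.
R_n = F'_nt · A_b · n = 74.39 × 0.994 × 4 = 295.8 kips.
Allowable strength R_n/Ω = 295.8 / 2 = 148 kips.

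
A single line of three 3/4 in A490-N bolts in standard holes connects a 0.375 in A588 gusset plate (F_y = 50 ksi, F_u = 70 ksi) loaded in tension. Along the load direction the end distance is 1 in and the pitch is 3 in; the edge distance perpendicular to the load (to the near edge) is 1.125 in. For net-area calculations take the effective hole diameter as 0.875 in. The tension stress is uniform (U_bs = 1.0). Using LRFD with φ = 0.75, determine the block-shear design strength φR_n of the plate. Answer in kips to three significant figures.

70.4 kips

Shear plane L_v = 1 + 2·3 = 7 in; A_gv = 7 × 0.375 = 2.625 in².
A_nv = (7 − 2.5·0.875) × 0.375 = 1.805 in².
A_nt = (1.125 − 0.5·0.875) × 0.375 = 0.2578 in².
0.6 F_u A_nv = 75.8 kips; 0.6 F_y A_gv = 78.75 kips → shear rupture governs the shear term.
R_n = 75.8 + 1.0 × 70 × 0.2578 = 93.84 kips.
Design strength φR_n = 0.75 × 93.84 = 70.4 kips.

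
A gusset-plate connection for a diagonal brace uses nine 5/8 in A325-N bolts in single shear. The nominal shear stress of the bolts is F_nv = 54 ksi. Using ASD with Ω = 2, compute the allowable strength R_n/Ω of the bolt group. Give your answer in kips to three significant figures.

74.6 kips

A_b = π × 0.625² / 4 = 0.3068 in².
R_n = F_nv · A_b · n · n_s = 54 × 0.3068 × 9 × 1 = 149.1 kips.
Allowable strength R_n/Ω = 149.1 / 2 = 74.6 kips.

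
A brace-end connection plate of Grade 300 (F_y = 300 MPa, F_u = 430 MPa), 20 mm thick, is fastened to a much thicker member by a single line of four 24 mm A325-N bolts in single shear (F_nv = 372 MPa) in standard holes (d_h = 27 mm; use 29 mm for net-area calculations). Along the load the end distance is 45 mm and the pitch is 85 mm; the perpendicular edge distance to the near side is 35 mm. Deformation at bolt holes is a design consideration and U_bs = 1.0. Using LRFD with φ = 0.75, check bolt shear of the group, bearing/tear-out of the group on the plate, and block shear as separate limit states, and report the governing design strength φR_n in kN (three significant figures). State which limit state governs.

505 kN (bolt shear governs)

Bolt shear: A_b = π·24²/4 = 452.4 mm²; R_n = 372 × 452.4 × 4 × 1 / 1000 = 673.2 kN → 0.75 × 673.2 = 505 kN.
Bearing: edge l_c = 31.5, r_n = 325.1 kN; interior l_c = 58, r_n = 495.4 kN; R_n = 325.1 + 3·495.4 = 1811 kN → 1360 kN.
Block shear: A_gv = 6000, A_nv = 3970, A_nt = 410 mm²; R_n = min(0.6F_uA_nv, 0.6F_yA_gv) + U_bs·F_u·A_nt = 1201 kN → 900 kN.
Bolt shear governs: 505 kN.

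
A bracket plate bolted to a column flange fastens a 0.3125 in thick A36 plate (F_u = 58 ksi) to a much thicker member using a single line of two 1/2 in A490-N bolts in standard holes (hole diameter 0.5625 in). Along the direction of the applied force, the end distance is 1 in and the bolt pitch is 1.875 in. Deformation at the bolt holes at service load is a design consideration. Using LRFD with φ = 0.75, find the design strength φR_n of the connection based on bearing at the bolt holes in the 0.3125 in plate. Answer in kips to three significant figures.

Per bolt r_n = 1.2 l_c t F_u ≤ 2.4 d t F_u; upper limit = 2.4 × 0.5 × 0.3125 × 58 = 21.75 kips.
Edge bolt: l_c = 1 − 0.5625/2 = 0.7188 in → 1.2 × 0.7188 × 0.3125 × 58 = 15.63 → r_n = 15.63 kips.
Interior bolts: l_c = 1.875 − 0.5625 = 1.312 in → 1.2 × 1.312 × 0.3125 × 58 = 28.55 → r_n = 21.75 kips.
R_n = 1 × 15.63 + 1 × 21.75 = 37.38 kips.
Design strength φR_n = 0.75 × 37.38 = 28 kips.

28 kips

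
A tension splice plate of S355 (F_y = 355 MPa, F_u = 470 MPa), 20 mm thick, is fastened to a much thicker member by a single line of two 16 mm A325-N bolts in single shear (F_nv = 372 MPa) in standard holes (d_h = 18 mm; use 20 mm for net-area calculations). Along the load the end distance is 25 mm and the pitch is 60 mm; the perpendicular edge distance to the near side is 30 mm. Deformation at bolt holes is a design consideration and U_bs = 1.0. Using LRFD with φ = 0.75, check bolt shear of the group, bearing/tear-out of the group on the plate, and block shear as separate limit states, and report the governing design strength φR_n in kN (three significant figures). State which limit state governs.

112 kN (bolt shear governs)

Bolt shear: A_b = π·16²/4 = 201.1 mm²; R_n = 372 × 201.1 × 2 × 1 / 1000 = 149.6 kN → 0.75 × 149.6 = 112 kN.
Bearing: edge l_c = 16, r_n = 180.5 kN; interior l_c = 42, r_n = 361 kN; R_n = 180.5 + 1·361 = 541.4 kN → 406 kN.
Block shear: A_gv = 1700, A_nv = 1100, A_nt = 400 mm²; R_n = min(0.6F_uA_nv, 0.6F_yA_gv) + U_bs·F_u·A_nt = 498.2 kN → 374 kN.
Bolt shear governs: 112 kN.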